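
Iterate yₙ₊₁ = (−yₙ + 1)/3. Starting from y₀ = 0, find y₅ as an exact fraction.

61/243

y₁ = (−0 + 1)/3 = 1/3.
y₂ = (−(1/3) + 1)/3 = 2/9.
y₃ = (−(2/9) + 1)/3 = 7/27.
y₄ = (−(7/27) + 1)/3 = 20/81.
y₅ = (−(20/81) + 1)/3 = 61/243.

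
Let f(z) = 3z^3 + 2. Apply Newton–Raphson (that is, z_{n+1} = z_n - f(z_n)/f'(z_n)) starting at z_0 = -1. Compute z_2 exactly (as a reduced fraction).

f'(z) = 9z^2.
f(-1) = -1, f'(-1) = 9, so z_1 = (-1) - (-1)/9 = -8/9.
f(-8/9) = -26/243, f'(-8/9) = 64/9, so z_2 = (-8/9) - (-26/243)/(64/9) = -755/864.

-755/864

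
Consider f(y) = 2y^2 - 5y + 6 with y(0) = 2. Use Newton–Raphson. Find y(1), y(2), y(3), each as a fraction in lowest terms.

y(1) = 2/3, y(2) = 46/21, y(3) = 1586/1659

f'(y) = 4y - 5.
f(2) = 4, f'(2) = 3, so y(1) = 2 - 4/3 = 2/3.
f(2/3) = 32/9, f'(2/3) = -7/3, so y(2) = (2/3) - (32/9)/(-7/3) = 46/21.
f(46/21) = 2048/441, f'(46/21) = 79/21, so y(3) = (46/21) - (2048/441)/(79/21) = 1586/1659.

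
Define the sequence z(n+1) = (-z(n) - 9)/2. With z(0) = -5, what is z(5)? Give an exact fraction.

-47/16

z(1) = (-(-5) - 9)/2 = -2.
z(2) = (-(-2) - 9)/2 = -7/2.
z(3) = (-(-7/2) - 9)/2 = -11/4.
z(4) = (-(-11/4) - 9)/2 = -25/8.
z(5) = (-(-25/8) - 9)/2 = -47/16.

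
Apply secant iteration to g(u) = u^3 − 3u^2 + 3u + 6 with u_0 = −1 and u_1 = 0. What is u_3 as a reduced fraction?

−98/103

g(−1) = −1, g(0) = 6. u_2 = 0 − 6·(0 − (−1))/(6 − (−1)) = −6/7.
g(0) = 6, g(−6/7) = 204/343. u_3 = (−6/7) − (204/343)·((−6/7) − 0)/((204/343) − 6) = −98/103.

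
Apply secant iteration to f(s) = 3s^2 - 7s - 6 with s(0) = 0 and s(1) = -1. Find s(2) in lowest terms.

-3/5

f(0) = -6, f(-1) = 4. s(2) = (-1) - 4·((-1) - 0)/(4 - (-6)) = -3/5.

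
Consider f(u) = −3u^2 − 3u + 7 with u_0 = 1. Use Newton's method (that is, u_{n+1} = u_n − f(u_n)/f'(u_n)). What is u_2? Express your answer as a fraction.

f'(u) = −6u − 3.
f(1) = 1, f'(1) = −9, so u_1 = 1 − 1/(−9) = 10/9.
f(10/9) = −1/27, f'(10/9) = −29/3, so u_2 = (10/9) − (−1/27)/(−29/3) = 289/261.

289/261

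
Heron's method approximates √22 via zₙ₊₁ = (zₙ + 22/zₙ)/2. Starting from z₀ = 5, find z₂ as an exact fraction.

4409/940

z₁ = (5 + 22/5)/2 = 47/10.
z₂ = (47/10 + 22/(47/10))/2 = 4409/940.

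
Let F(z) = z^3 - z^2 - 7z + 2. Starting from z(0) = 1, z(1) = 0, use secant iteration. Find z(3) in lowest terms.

F(1) = -5, F(0) = 2. z(2) = 0 - 2·(0 - 1)/(2 - (-5)) = 2/7.
F(0) = 2, F(2/7) = -20/343. z(3) = (2/7) - (-20/343)·((2/7) - 0)/((-20/343) - 2) = 98/353.

98/353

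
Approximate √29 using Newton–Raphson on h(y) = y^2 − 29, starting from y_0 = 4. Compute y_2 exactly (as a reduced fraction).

3881/720

h'(y) = 2y.
h(4) = −13, h'(4) = 8, so y_1 = 4 − (−13)/8 = 45/8.
h(45/8) = 169/64, h'(45/8) = 45/4, so y_2 = (45/8) − (169/64)/(45/4) = 3881/720.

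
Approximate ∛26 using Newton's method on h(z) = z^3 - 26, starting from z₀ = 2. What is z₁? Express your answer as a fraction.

h'(z) = 3z^2.
h(2) = -18, h'(2) = 12, so z₁ = 2 - (-18)/12 = 7/2.

7/2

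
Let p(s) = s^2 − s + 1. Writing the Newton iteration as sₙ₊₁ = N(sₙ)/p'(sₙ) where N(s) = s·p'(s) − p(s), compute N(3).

p'(s) = 2s − 1.
N(s) = s·p'(s) − p(s) = s·(2s − 1) − (s^2 − s + 1) = s^2 − 1.
N(3) = 8.

8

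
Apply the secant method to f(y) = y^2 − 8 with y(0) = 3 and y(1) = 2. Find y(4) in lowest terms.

f(3) = 1, f(2) = −4. y(2) = 2 − (−4)·(2 − 3)/((−4) − 1) = 14/5.
f(2) = −4, f(14/5) = −4/25. y(3) = (14/5) − (−4/25)·((14/5) − 2)/((−4/25) − (−4)) = 17/6.
f(14/5) = −4/25, f(17/6) = 1/36. y(4) = (17/6) − (1/36)·((17/6) − (14/5))/((1/36) − (−4/25)) = 478/169.

478/169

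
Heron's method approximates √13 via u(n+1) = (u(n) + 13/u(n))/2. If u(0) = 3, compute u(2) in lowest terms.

119/33

u(1) = (3 + 13/3)/2 = 11/3.
u(2) = (11/3 + 13/(11/3))/2 = 119/33.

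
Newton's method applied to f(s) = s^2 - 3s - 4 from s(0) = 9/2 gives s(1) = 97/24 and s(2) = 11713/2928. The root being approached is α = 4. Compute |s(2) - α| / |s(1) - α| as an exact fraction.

s(1) - α = 97/24 - 4 = 1/24, so |s(1) - α| = 1/24.
s(2) - α = 11713/2928 - 4 = 1/2928, so |s(2) - α| = 1/2928.
Ratio = (1/2928) / (1/24) = 1/122.

1/122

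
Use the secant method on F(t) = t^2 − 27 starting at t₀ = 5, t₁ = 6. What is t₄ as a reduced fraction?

1351/260

F(5) = −2, F(6) = 9. t₂ = 6 − 9·(6 − 5)/(9 − (−2)) = 57/11.
F(6) = 9, F(57/11) = −18/121. t₃ = (57/11) − (−18/121)·((57/11) − 6)/((−18/121) − 9) = 213/41.
F(57/11) = −18/121, F(213/41) = −18/1681. t₄ = (213/41) − (−18/1681)·((213/41) − (57/11))/((−18/1681) − (−18/121)) = 1351/260.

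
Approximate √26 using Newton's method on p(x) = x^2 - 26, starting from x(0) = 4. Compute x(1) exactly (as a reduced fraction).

p'(x) = 2x.
p(4) = -10, p'(4) = 8, so x(1) = 4 - (-10)/8 = 21/4.

21/4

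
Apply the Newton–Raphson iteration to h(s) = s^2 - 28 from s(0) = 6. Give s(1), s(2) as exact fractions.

s(1) = 16/3, s(2) = 127/24

h'(s) = 2s.
h(6) = 8, h'(6) = 12, so s(1) = 6 - 8/12 = 16/3.
h(16/3) = 4/9, h'(16/3) = 32/3, so s(2) = (16/3) - (4/9)/(32/3) = 127/24.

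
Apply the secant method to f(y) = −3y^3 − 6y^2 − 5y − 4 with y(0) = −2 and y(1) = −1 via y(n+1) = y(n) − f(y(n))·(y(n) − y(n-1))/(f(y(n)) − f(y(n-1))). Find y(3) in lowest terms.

−79/47

f(−2) = 6, f(−1) = −2. y(2) = (−1) − (−2)·((−1) − (−2))/((−2) − 6) = −5/4.
f(−1) = −2, f(−5/4) = −81/64. y(3) = (−5/4) − (−81/64)·((−5/4) − (−1))/((−81/64) − (−2)) = −79/47.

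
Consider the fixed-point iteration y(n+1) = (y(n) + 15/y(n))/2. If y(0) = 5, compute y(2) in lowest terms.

31/8

y(1) = (5 + 15/5)/2 = 4.
y(2) = (4 + 15/4)/2 = 31/8.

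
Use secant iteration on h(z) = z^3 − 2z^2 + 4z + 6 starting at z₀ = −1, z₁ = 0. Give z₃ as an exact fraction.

−147/158

h(−1) = −1, h(0) = 6. z₂ = 0 − 6·(0 − (−1))/(6 − (−1)) = −6/7.
h(0) = 6, h(−6/7) = 162/343. z₃ = (−6/7) − (162/343)·((−6/7) − 0)/((162/343) − 6) = −147/158.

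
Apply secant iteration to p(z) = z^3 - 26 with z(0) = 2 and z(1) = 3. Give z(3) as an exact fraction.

28370/9577

p(2) = -18, p(3) = 1. z(2) = 3 - 1·(3 - 2)/(1 - (-18)) = 56/19.
p(3) = 1, p(56/19) = -2718/6859. z(3) = (56/19) - (-2718/6859)·((56/19) - 3)/((-2718/6859) - 1) = 28370/9577.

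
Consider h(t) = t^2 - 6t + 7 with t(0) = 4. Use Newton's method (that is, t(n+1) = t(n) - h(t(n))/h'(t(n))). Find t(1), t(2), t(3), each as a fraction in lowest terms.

t(1) = 9/2, t(2) = 53/12, t(3) = 1801/408

h'(t) = 2t - 6.
h(4) = -1, h'(4) = 2, so t(1) = 4 - (-1)/2 = 9/2.
h(9/2) = 1/4, h'(9/2) = 3, so t(2) = (9/2) - (1/4)/3 = 53/12.
h(53/12) = 1/144, h'(53/12) = 17/6, so t(3) = (53/12) - (1/144)/(17/6) = 1801/408.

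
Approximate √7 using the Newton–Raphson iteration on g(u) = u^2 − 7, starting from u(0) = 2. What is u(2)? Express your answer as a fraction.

233/88

g'(u) = 2u.
g(2) = −3, g'(2) = 4, so u(1) = 2 − (−3)/4 = 11/4.
g(11/4) = 9/16, g'(11/4) = 11/2, so u(2) = (11/4) − (9/16)/(11/2) = 233/88.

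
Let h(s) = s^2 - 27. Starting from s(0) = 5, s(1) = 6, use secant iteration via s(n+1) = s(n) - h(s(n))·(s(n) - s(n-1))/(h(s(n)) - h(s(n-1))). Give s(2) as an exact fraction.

57/11

h(5) = -2, h(6) = 9. s(2) = 6 - 9·(6 - 5)/(9 - (-2)) = 57/11.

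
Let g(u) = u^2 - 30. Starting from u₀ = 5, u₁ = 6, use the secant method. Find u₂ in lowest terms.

60/11

g(5) = -5, g(6) = 6. u₂ = 6 - 6·(6 - 5)/(6 - (-5)) = 60/11.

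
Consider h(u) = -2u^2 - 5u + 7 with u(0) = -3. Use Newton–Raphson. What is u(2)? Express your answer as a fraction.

-1593/455

h'(u) = -4u - 5.
h(-3) = 4, h'(-3) = 7, so u(1) = (-3) - 4/7 = -25/7.
h(-25/7) = -32/49, h'(-25/7) = 65/7, so u(2) = (-25/7) - (-32/49)/(65/7) = -1593/455.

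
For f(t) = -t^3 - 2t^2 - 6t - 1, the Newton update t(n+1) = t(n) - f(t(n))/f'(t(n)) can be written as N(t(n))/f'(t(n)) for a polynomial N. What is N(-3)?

37

f'(t) = -3t^2 - 4t - 6.
N(t) = t·f'(t) - f(t) = t·(-3t^2 - 4t - 6) - (-t^3 - 2t^2 - 6t - 1) = -2t^3 - 2t^2 + 1.
N(-3) = 37.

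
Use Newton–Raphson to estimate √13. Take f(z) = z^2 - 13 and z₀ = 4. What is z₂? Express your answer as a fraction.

1673/464

f'(z) = 2z.
f(4) = 3, f'(4) = 8, so z₁ = 4 - 3/8 = 29/8.
f(29/8) = 9/64, f'(29/8) = 29/4, so z₂ = (29/8) - (9/64)/(29/4) = 1673/464.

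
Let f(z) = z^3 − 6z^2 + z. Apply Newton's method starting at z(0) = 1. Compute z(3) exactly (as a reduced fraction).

f'(z) = 3z^2 − 12z + 1.
f(1) = −4, f'(1) = −8, so z(1) = 1 − (−4)/(−8) = 1/2.
f(1/2) = −7/8, f'(1/2) = −17/4, so z(2) = (1/2) − (−7/8)/(−17/4) = 5/17.
f(5/17) = −980/4913, f'(5/17) = −656/289, so z(3) = (5/17) − (−980/4913)/(−656/289) = 575/2788.

575/2788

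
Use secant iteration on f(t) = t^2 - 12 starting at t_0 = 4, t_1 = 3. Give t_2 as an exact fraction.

f(4) = 4, f(3) = -3. t_2 = 3 - (-3)·(3 - 4)/((-3) - 4) = 24/7.

24/7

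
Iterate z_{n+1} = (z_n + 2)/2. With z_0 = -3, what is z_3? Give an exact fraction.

z_1 = ((-3) + 2)/2 = -1/2.
z_2 = ((-1/2) + 2)/2 = 3/4.
z_3 = ((3/4) + 2)/2 = 11/8.

11/8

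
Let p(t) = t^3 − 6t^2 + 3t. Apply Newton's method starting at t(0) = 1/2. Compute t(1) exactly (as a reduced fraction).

5/9

p'(t) = 3t^2 − 12t + 3.
p(1/2) = 1/8, p'(1/2) = −9/4, so t(1) = (1/2) − (1/8)/(−9/4) = 5/9.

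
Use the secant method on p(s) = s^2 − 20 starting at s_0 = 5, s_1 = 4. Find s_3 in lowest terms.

85/19

p(5) = 5, p(4) = −4. s_2 = 4 − (−4)·(4 − 5)/((−4) − 5) = 40/9.
p(4) = −4, p(40/9) = −20/81. s_3 = (40/9) − (−20/81)·((40/9) − 4)/((−20/81) − (−4)) = 85/19.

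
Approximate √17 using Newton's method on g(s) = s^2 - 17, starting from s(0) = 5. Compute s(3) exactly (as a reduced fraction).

187457/45465

g'(s) = 2s.
g(5) = 8, g'(5) = 10, so s(1) = 5 - 8/10 = 21/5.
g(21/5) = 16/25, g'(21/5) = 42/5, so s(2) = (21/5) - (16/25)/(42/5) = 433/105.
g(433/105) = 64/11025, g'(433/105) = 866/105, so s(3) = (433/105) - (64/11025)/(866/105) = 187457/45465.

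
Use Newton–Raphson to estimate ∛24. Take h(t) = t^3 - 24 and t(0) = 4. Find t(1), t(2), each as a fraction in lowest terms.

h'(t) = 3t^2.
h(4) = 40, h'(4) = 48, so t(1) = 4 - 40/48 = 19/6.
h(19/6) = 1675/216, h'(19/6) = 361/12, so t(2) = (19/6) - (1675/216)/(361/12) = 9451/3249.

t(1) = 19/6, t(2) = 9451/3249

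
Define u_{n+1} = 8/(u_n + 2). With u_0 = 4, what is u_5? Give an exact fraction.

84/43

u_1 = 8/(4 + 2) = 4/3.
u_2 = 8/(4/3 + 2) = 12/5.
u_3 = 8/(12/5 + 2) = 20/11.
u_4 = 8/(20/11 + 2) = 44/21.
u_5 = 8/(44/21 + 2) = 84/43.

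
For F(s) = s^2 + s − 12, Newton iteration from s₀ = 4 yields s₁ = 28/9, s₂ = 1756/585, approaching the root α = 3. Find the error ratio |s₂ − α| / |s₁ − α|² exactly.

s₁ − α = 28/9 − 3 = 1/9, so |s₁ − α| = 1/9.
s₂ − α = 1756/585 − 3 = 1/585, so |s₂ − α| = 1/585.
|s₁ − α|² = 1/81.
Ratio = (1/585) / (1/81) = 9/65.

9/65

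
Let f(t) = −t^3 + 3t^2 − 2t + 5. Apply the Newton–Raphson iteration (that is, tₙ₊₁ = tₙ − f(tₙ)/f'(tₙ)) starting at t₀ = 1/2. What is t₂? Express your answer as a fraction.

f'(t) = −3t^2 + 6t − 2.
f(1/2) = 37/8, f'(1/2) = 1/4, so t₁ = (1/2) − (37/8)/(1/4) = −18.
f(−18) = 6845, f'(−18) = −1082, so t₂ = (−18) − 6845/(−1082) = −12631/1082.

−12631/1082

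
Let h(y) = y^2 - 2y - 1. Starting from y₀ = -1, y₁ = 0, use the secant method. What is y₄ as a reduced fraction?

-12/29

h(-1) = 2, h(0) = -1. y₂ = 0 - (-1)·(0 - (-1))/((-1) - 2) = -1/3.
h(0) = -1, h(-1/3) = -2/9. y₃ = (-1/3) - (-2/9)·((-1/3) - 0)/((-2/9) - (-1)) = -3/7.
h(-1/3) = -2/9, h(-3/7) = 2/49. y₄ = (-3/7) - (2/49)·((-3/7) - (-1/3))/((2/49) - (-2/9)) = -12/29.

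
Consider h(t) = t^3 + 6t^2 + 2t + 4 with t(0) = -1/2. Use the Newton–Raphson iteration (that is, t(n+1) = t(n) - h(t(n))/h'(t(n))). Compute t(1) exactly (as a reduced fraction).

h'(t) = 3t^2 + 12t + 2.
h(-1/2) = 35/8, h'(-1/2) = -13/4, so t(1) = (-1/2) - (35/8)/(-13/4) = 11/13.

11/13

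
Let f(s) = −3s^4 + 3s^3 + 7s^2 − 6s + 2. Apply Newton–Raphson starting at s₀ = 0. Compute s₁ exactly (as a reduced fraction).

1/3

f'(s) = −12s^3 + 9s^2 + 14s − 6.
f(0) = 2, f'(0) = −6, so s₁ = 0 − 2/(−6) = 1/3.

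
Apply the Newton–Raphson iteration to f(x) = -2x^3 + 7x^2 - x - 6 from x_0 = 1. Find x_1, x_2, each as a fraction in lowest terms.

x_1 = 9/7, x_2 = 3111/2429

f'(x) = -6x^2 + 14x - 1.
f(1) = -2, f'(1) = 7, so x_1 = 1 - (-2)/7 = 9/7.
f(9/7) = 12/343, f'(9/7) = 347/49, so x_2 = (9/7) - (12/343)/(347/49) = 3111/2429.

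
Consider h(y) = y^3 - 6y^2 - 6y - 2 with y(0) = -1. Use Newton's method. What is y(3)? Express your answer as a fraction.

-94394/94635

h'(y) = 3y^2 - 12y - 6.
h(-1) = -3, h'(-1) = 9, so y(1) = (-1) - (-3)/9 = -2/3.
h(-2/3) = -26/27, h'(-2/3) = 10/3, so y(2) = (-2/3) - (-26/27)/(10/3) = -17/45.
h(-17/45) = -58643/91125, h'(-17/45) = -701/675, so y(3) = (-17/45) - (-58643/91125)/(-701/675) = -94394/94635.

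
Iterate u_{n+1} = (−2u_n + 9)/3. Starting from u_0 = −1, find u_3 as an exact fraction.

u_1 = (−2·(−1) + 9)/3 = 11/3.
u_2 = (−2·(11/3) + 9)/3 = 5/9.
u_3 = (−2·(5/9) + 9)/3 = 71/27.

71/27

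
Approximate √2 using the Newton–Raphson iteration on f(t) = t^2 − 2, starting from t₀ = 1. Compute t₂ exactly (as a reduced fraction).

17/12

f'(t) = 2t.
f(1) = −1, f'(1) = 2, so t₁ = 1 − (−1)/2 = 3/2.
f(3/2) = 1/4, f'(3/2) = 3, so t₂ = (3/2) − (1/4)/3 = 17/12.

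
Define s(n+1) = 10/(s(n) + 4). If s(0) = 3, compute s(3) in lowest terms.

190/111

s(1) = 10/(3 + 4) = 10/7.
s(2) = 10/(10/7 + 4) = 35/19.
s(3) = 10/(35/19 + 4) = 190/111.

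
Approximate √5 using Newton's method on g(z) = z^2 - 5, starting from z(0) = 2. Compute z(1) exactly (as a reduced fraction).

g'(z) = 2z.
g(2) = -1, g'(2) = 4, so z(1) = 2 - (-1)/4 = 9/4.

9/4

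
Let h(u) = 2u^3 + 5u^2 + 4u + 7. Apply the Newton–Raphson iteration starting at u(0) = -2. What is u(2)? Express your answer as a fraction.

h'(u) = 6u^2 + 10u + 4.
h(-2) = 3, h'(-2) = 8, so u(1) = (-2) - 3/8 = -19/8.
h(-19/8) = -279/256, h'(-19/8) = 451/32, so u(2) = (-19/8) - (-279/256)/(451/32) = -4145/1804.

-4145/1804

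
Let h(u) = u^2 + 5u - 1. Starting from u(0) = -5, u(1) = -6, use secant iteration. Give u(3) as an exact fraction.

-192/37

h(-5) = -1, h(-6) = 5. u(2) = (-6) - 5·((-6) - (-5))/(5 - (-1)) = -31/6.
h(-6) = 5, h(-31/6) = -5/36. u(3) = (-31/6) - (-5/36)·((-31/6) - (-6))/((-5/36) - 5) = -192/37.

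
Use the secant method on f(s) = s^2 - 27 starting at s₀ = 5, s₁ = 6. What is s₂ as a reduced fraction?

f(5) = -2, f(6) = 9. s₂ = 6 - 9·(6 - 5)/(9 - (-2)) = 57/11.

57/11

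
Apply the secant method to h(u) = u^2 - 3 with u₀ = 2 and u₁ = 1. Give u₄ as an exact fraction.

h(2) = 1, h(1) = -2. u₂ = 1 - (-2)·(1 - 2)/((-2) - 1) = 5/3.
h(1) = -2, h(5/3) = -2/9. u₃ = (5/3) - (-2/9)·((5/3) - 1)/((-2/9) - (-2)) = 7/4.
h(5/3) = -2/9, h(7/4) = 1/16. u₄ = (7/4) - (1/16)·((7/4) - (5/3))/((1/16) - (-2/9)) = 71/41.

71/41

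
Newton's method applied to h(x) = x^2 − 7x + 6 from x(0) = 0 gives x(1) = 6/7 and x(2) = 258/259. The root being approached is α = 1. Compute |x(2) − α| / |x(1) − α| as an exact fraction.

1/37

x(1) − α = 6/7 − 1 = −1/7, so |x(1) − α| = 1/7.
x(2) − α = 258/259 − 1 = −1/259, so |x(2) − α| = 1/259.
Ratio = (1/259) / (1/7) = 1/37.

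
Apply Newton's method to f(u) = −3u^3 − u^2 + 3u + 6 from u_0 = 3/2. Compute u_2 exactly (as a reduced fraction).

162106/115749

f'(u) = −9u^2 − 2u + 3.
f(3/2) = −15/8, f'(3/2) = −81/4, so u_1 = (3/2) − (−15/8)/(−81/4) = 38/27.
f(38/27) = −800/6561, f'(38/27) = −1429/81, so u_2 = (38/27) − (−800/6561)/(−1429/81) = 162106/115749.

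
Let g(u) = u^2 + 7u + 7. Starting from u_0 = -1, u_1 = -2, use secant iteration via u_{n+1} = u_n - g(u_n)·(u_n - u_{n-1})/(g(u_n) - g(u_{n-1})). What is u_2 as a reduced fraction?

g(-1) = 1, g(-2) = -3. u_2 = (-2) - (-3)·((-2) - (-1))/((-3) - 1) = -5/4.

-5/4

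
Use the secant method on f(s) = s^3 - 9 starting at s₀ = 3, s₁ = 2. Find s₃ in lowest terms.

9255/4447

f(3) = 18, f(2) = -1. s₂ = 2 - (-1)·(2 - 3)/((-1) - 18) = 39/19.
f(2) = -1, f(39/19) = -2412/6859. s₃ = (39/19) - (-2412/6859)·((39/19) - 2)/((-2412/6859) - (-1)) = 9255/4447.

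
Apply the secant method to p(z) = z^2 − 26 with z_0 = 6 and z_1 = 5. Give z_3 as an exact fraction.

566/111

p(6) = 10, p(5) = −1. z_2 = 5 − (−1)·(5 − 6)/((−1) − 10) = 56/11.
p(5) = −1, p(56/11) = −10/121. z_3 = (56/11) − (−10/121)·((56/11) − 5)/((−10/121) − (−1)) = 566/111.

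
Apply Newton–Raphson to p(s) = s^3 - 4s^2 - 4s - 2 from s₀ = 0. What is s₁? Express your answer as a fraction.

p'(s) = 3s^2 - 8s - 4.
p(0) = -2, p'(0) = -4, so s₁ = 0 - (-2)/(-4) = -1/2.

-1/2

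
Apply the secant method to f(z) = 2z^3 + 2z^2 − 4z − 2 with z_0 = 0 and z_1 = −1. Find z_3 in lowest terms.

f(0) = −2, f(−1) = 2. z_2 = (−1) − 2·((−1) − 0)/(2 − (−2)) = −1/2.
f(−1) = 2, f(−1/2) = 1/4. z_3 = (−1/2) − (1/4)·((−1/2) − (−1))/((1/4) − 2) = −3/7.

−3/7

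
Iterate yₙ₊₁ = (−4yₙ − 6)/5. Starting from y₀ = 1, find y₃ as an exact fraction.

−38/25

y₁ = (−4·1 − 6)/5 = −2.
y₂ = (−4·(−2) − 6)/5 = 2/5.
y₃ = (−4·(2/5) − 6)/5 = −38/25.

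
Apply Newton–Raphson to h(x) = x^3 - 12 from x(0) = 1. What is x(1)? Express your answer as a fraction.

h'(x) = 3x^2.
h(1) = -11, h'(1) = 3, so x(1) = 1 - (-11)/3 = 14/3.

14/3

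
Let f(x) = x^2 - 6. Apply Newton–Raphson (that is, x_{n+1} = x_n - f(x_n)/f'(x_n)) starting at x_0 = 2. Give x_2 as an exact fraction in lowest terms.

f'(x) = 2x.
f(2) = -2, f'(2) = 4, so x_1 = 2 - (-2)/4 = 5/2.
f(5/2) = 1/4, f'(5/2) = 5, so x_2 = (5/2) - (1/4)/5 = 49/20.

49/20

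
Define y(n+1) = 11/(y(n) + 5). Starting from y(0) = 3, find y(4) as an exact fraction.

3773/2276

y(1) = 11/(3 + 5) = 11/8.
y(2) = 11/(11/8 + 5) = 88/51.
y(3) = 11/(88/51 + 5) = 561/343.
y(4) = 11/(561/343 + 5) = 3773/2276.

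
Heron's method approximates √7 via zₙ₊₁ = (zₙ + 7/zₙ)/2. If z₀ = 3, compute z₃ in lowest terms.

z₁ = (3 + 7/3)/2 = 8/3.
z₂ = (8/3 + 7/(8/3))/2 = 127/48.
z₃ = (127/48 + 7/(127/48))/2 = 32257/12192.

32257/12192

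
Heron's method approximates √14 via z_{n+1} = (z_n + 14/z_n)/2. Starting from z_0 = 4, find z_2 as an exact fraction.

449/120

z_1 = (4 + 14/4)/2 = 15/4.
z_2 = (15/4 + 14/(15/4))/2 = 449/120.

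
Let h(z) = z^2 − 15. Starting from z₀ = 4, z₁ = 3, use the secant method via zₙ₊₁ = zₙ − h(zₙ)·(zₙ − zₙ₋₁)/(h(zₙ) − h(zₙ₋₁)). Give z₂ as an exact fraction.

27/7

h(4) = 1, h(3) = −6. z₂ = 3 − (−6)·(3 − 4)/((−6) − 1) = 27/7.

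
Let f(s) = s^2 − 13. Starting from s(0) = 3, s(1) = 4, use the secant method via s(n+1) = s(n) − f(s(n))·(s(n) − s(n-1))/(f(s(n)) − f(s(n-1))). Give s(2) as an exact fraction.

25/7

f(3) = −4, f(4) = 3. s(2) = 4 − 3·(4 − 3)/(3 − (−4)) = 25/7.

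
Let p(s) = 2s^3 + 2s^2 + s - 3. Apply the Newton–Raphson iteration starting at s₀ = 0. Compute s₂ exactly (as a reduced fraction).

p'(s) = 6s^2 + 4s + 1.
p(0) = -3, p'(0) = 1, so s₁ = 0 - (-3)/1 = 3.
p(3) = 72, p'(3) = 67, so s₂ = 3 - 72/67 = 129/67.

129/67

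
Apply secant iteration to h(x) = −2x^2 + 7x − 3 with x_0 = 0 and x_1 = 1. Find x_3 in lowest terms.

9/19

h(0) = −3, h(1) = 2. x_2 = 1 − 2·(1 − 0)/(2 − (−3)) = 3/5.
h(1) = 2, h(3/5) = 12/25. x_3 = (3/5) − (12/25)·((3/5) − 1)/((12/25) − 2) = 9/19.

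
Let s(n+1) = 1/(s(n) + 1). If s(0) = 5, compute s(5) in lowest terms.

20/33

s(1) = 1/(5 + 1) = 1/6.
s(2) = 1/(1/6 + 1) = 6/7.
s(3) = 1/(6/7 + 1) = 7/13.
s(4) = 1/(7/13 + 1) = 13/20.
s(5) = 1/(13/20 + 1) = 20/33.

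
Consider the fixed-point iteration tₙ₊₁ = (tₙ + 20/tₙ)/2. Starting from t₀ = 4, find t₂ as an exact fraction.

t₁ = (4 + 20/4)/2 = 9/2.
t₂ = (9/2 + 20/(9/2))/2 = 161/36.

161/36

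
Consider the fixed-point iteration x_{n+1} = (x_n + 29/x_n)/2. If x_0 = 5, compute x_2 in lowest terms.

x_1 = (5 + 29/5)/2 = 27/5.
x_2 = (27/5 + 29/(27/5))/2 = 727/135.

727/135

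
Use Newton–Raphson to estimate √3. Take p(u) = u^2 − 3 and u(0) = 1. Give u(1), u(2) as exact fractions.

u(1) = 2, u(2) = 7/4

p'(u) = 2u.
p(1) = −2, p'(1) = 2, so u(1) = 1 − (−2)/2 = 2.
p(2) = 1, p'(2) = 4, so u(2) = 2 − 1/4 = 7/4.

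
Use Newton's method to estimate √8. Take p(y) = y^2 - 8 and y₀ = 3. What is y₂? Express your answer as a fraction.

577/204

p'(y) = 2y.
p(3) = 1, p'(3) = 6, so y₁ = 3 - 1/6 = 17/6.
p(17/6) = 1/36, p'(17/6) = 17/3, so y₂ = (17/6) - (1/36)/(17/3) = 577/204.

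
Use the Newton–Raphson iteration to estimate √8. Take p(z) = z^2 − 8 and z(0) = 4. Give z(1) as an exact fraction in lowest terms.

3

p'(z) = 2z.
p(4) = 8, p'(4) = 8, so z(1) = 4 − 8/8 = 3.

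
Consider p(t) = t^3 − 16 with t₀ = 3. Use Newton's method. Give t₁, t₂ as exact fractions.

t₁ = 70/27, t₂ = 250232/99225

p'(t) = 3t^2.
p(3) = 11, p'(3) = 27, so t₁ = 3 − 11/27 = 70/27.
p(70/27) = 28072/19683, p'(70/27) = 4900/243, so t₂ = (70/27) − (28072/19683)/(4900/243) = 250232/99225.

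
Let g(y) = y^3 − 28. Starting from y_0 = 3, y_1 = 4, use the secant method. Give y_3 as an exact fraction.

g(3) = −1, g(4) = 36. y_2 = 4 − 36·(4 − 3)/(36 − (−1)) = 112/37.
g(4) = 36, g(112/37) = −13356/50653. y_3 = (112/37) − (−13356/50653)·((112/37) − 4)/((−13356/50653) − 36) = 12901/4252.

12901/4252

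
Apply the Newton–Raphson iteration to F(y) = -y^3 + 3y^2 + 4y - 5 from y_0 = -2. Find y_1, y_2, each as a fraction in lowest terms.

F'(y) = -3y^2 + 6y + 4.
F(-2) = 7, F'(-2) = -20, so y_1 = (-2) - 7/(-20) = -33/20.
F(-33/20) = 8477/8000, F'(-33/20) = -5627/400, so y_2 = (-33/20) - (8477/8000)/(-5627/400) = -88607/56270.

y_1 = -33/20, y_2 = -88607/56270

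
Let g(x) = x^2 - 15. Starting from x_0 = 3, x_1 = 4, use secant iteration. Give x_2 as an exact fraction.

27/7

g(3) = -6, g(4) = 1. x_2 = 4 - 1·(4 - 3)/(1 - (-6)) = 27/7.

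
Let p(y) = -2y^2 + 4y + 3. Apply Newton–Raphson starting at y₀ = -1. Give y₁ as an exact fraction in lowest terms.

-5/8

p'(y) = -4y + 4.
p(-1) = -3, p'(-1) = 8, so y₁ = (-1) - (-3)/8 = -5/8.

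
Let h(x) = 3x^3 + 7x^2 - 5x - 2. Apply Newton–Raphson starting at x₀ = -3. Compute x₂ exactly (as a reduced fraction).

-1579044/556393

h'(x) = 9x^2 + 14x - 5.
h(-3) = -5, h'(-3) = 34, so x₁ = (-3) - (-5)/34 = -97/34.
h(-97/34) = -16625/39304, h'(-97/34) = 32729/1156, so x₂ = (-97/34) - (-16625/39304)/(32729/1156) = -1579044/556393.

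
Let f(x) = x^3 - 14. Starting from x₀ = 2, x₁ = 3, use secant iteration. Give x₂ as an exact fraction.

44/19

f(2) = -6, f(3) = 13. x₂ = 3 - 13·(3 - 2)/(13 - (-6)) = 44/19.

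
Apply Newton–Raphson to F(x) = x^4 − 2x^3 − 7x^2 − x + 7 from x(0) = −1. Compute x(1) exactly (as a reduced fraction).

−7/3

F'(x) = 4x^3 − 6x^2 − 14x − 1.
F(−1) = 4, F'(−1) = 3, so x(1) = (−1) − 4/3 = −7/3.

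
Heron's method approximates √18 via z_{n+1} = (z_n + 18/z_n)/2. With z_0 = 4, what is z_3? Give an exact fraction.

z_1 = (4 + 18/4)/2 = 17/4.
z_2 = (17/4 + 18/(17/4))/2 = 577/136.
z_3 = (577/136 + 18/(577/136))/2 = 665857/156944.

665857/156944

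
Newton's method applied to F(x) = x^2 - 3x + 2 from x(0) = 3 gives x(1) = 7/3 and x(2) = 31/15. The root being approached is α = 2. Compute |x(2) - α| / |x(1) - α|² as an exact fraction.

3/5

x(1) - α = 7/3 - 2 = 1/3, so |x(1) - α| = 1/3.
x(2) - α = 31/15 - 2 = 1/15, so |x(2) - α| = 1/15.
|x(1) - α|² = 1/9.
Ratio = (1/15) / (1/9) = 3/5.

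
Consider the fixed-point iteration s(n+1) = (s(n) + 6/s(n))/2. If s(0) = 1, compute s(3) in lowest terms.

s(1) = (1 + 6/1)/2 = 7/2.
s(2) = (7/2 + 6/(7/2))/2 = 73/28.
s(3) = (73/28 + 6/(73/28))/2 = 10033/4088.

10033/4088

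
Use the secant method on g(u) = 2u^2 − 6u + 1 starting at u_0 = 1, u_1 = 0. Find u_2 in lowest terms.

g(1) = −3, g(0) = 1. u_2 = 0 − 1·(0 − 1)/(1 − (−3)) = 1/4.

1/4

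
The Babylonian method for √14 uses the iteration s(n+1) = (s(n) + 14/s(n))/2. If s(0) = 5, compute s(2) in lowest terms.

2921/780

s(1) = (5 + 14/5)/2 = 39/10.
s(2) = (39/10 + 14/(39/10))/2 = 2921/780.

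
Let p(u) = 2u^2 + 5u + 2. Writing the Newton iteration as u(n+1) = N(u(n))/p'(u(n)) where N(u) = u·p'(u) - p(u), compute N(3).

p'(u) = 4u + 5.
N(u) = u·p'(u) - p(u) = u·(4u + 5) - (2u^2 + 5u + 2) = 2u^2 - 2.
N(3) = 16.

16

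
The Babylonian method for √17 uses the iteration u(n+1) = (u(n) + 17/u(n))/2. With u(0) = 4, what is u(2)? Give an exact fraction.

2177/528

u(1) = (4 + 17/4)/2 = 33/8.
u(2) = (33/8 + 17/(33/8))/2 = 2177/528.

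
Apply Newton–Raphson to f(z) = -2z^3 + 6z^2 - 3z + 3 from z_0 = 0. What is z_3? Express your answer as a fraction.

f'(z) = -6z^2 + 12z - 3.
f(0) = 3, f'(0) = -3, so z_1 = 0 - 3/(-3) = 1.
f(1) = 4, f'(1) = 3, so z_2 = 1 - 4/3 = -1/3.
f(-1/3) = 128/27, f'(-1/3) = -23/3, so z_3 = (-1/3) - (128/27)/(-23/3) = 59/207.

59/207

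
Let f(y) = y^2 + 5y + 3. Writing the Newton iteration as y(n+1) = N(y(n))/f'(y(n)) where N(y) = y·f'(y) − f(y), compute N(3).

6

f'(y) = 2y + 5.
N(y) = y·f'(y) − f(y) = y·(2y + 5) − (y^2 + 5y + 3) = y^2 − 3.
N(3) = 6.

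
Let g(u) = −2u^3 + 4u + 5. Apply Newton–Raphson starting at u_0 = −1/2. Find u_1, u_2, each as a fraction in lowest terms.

u_1 = −9/5, u_2 = −2291/1930

g'(u) = −6u^2 + 4.
g(−1/2) = 13/4, g'(−1/2) = 5/2, so u_1 = (−1/2) − (13/4)/(5/2) = −9/5.
g(−9/5) = 1183/125, g'(−9/5) = −386/25, so u_2 = (−9/5) − (1183/125)/(−386/25) = −2291/1930.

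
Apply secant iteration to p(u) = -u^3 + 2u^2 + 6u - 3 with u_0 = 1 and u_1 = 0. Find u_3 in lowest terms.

49/109

p(1) = 4, p(0) = -3. u_2 = 0 - (-3)·(0 - 1)/((-3) - 4) = 3/7.
p(0) = -3, p(3/7) = -48/343. u_3 = (3/7) - (-48/343)·((3/7) - 0)/((-48/343) - (-3)) = 49/109.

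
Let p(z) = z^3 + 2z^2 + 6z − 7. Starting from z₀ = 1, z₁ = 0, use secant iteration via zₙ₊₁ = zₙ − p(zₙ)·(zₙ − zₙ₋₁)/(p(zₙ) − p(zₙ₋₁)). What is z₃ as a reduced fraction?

p(1) = 2, p(0) = −7. z₂ = 0 − (−7)·(0 − 1)/((−7) − 2) = 7/9.
p(0) = −7, p(7/9) = −476/729. z₃ = (7/9) − (−476/729)·((7/9) − 0)/((−476/729) − (−7)) = 567/661.

567/661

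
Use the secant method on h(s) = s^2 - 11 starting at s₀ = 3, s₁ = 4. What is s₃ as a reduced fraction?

169/51

h(3) = -2, h(4) = 5. s₂ = 4 - 5·(4 - 3)/(5 - (-2)) = 23/7.
h(4) = 5, h(23/7) = -10/49. s₃ = (23/7) - (-10/49)·((23/7) - 4)/((-10/49) - 5) = 169/51.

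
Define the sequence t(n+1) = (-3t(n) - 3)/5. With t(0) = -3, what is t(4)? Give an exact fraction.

-447/625

t(1) = (-3·(-3) - 3)/5 = 6/5.
t(2) = (-3·(6/5) - 3)/5 = -33/25.
t(3) = (-3·(-33/25) - 3)/5 = 24/125.
t(4) = (-3·(24/125) - 3)/5 = -447/625.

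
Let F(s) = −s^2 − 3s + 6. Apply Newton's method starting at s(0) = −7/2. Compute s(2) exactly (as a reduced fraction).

−6865/1568

F'(s) = −2s − 3.
F(−7/2) = 17/4, F'(−7/2) = 4, so s(1) = (−7/2) − (17/4)/4 = −73/16.
F(−73/16) = −289/256, F'(−73/16) = 49/8, so s(2) = (−73/16) − (−289/256)/(49/8) = −6865/1568.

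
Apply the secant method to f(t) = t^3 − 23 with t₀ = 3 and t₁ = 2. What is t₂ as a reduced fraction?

f(3) = 4, f(2) = −15. t₂ = 2 − (−15)·(2 − 3)/((−15) − 4) = 53/19.

53/19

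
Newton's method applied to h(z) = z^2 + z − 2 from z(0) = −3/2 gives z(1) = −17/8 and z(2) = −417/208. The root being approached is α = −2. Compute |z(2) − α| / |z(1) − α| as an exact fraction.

z(1) − α = −17/8 − (−2) = −17/8 + 2 = −1/8, so |z(1) − α| = 1/8.
z(2) − α = −417/208 − (−2) = −417/208 + 2 = −1/208, so |z(2) − α| = 1/208.
Ratio = (1/208) / (1/8) = 1/26.

1/26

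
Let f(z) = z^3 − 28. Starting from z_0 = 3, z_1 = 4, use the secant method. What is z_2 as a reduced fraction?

f(3) = −1, f(4) = 36. z_2 = 4 − 36·(4 − 3)/(36 − (−1)) = 112/37.

112/37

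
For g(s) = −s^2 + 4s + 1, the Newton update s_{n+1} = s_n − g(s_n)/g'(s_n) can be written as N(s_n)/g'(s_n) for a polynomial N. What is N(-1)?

−2

g'(s) = −2s + 4.
N(s) = s·g'(s) − g(s) = s·(−2s + 4) − (−s^2 + 4s + 1) = −s^2 − 1.
N(-1) = −2.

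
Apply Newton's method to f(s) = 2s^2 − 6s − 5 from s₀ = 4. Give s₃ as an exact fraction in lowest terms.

3105161/843920

f'(s) = 4s − 6.
f(4) = 3, f'(4) = 10, so s₁ = 4 − 3/10 = 37/10.
f(37/10) = 9/50, f'(37/10) = 44/5, so s₂ = (37/10) − (9/50)/(44/5) = 1619/440.
f(1619/440) = 81/96800, f'(1619/440) = 959/110, so s₃ = (1619/440) − (81/96800)/(959/110) = 3105161/843920.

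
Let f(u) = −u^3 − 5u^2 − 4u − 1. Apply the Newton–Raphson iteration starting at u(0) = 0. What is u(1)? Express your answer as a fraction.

f'(u) = −3u^2 − 10u − 4.
f(0) = −1, f'(0) = −4, so u(1) = 0 − (−1)/(−4) = −1/4.

−1/4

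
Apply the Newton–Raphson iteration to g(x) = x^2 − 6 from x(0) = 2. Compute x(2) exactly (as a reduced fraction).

g'(x) = 2x.
g(2) = −2, g'(2) = 4, so x(1) = 2 − (−2)/4 = 5/2.
g(5/2) = 1/4, g'(5/2) = 5, so x(2) = (5/2) − (1/4)/5 = 49/20.

49/20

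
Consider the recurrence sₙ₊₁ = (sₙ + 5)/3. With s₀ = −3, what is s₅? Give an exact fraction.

602/243

s₁ = ((−3) + 5)/3 = 2/3.
s₂ = ((2/3) + 5)/3 = 17/9.
s₃ = ((17/9) + 5)/3 = 62/27.
s₄ = ((62/27) + 5)/3 = 197/81.
s₅ = ((197/81) + 5)/3 = 602/243.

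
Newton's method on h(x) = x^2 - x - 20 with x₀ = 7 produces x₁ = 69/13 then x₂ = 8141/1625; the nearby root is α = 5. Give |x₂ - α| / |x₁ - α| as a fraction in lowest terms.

x₁ - α = 69/13 - 5 = 4/13, so |x₁ - α| = 4/13.
x₂ - α = 8141/1625 - 5 = 16/1625, so |x₂ - α| = 16/1625.
Ratio = (16/1625) / (4/13) = 4/125.

4/125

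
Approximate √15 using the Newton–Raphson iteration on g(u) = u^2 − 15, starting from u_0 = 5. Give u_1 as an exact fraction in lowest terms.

4

g'(u) = 2u.
g(5) = 10, g'(5) = 10, so u_1 = 5 − 10/10 = 4.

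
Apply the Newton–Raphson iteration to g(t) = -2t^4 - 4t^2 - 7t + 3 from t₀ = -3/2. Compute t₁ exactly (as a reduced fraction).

-339/256

g'(t) = -8t^3 - 8t - 7.
g(-3/2) = -45/8, g'(-3/2) = 32, so t₁ = (-3/2) - (-45/8)/32 = -339/256.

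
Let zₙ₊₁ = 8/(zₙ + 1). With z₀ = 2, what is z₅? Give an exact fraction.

984/403

z₁ = 8/(2 + 1) = 8/3.
z₂ = 8/(8/3 + 1) = 24/11.
z₃ = 8/(24/11 + 1) = 88/35.
z₄ = 8/(88/35 + 1) = 280/123.
z₅ = 8/(280/123 + 1) = 984/403.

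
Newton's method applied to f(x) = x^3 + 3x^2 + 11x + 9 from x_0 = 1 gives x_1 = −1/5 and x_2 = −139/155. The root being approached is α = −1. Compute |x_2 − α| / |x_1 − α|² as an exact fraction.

5/31

x_1 − α = −1/5 − (−1) = −1/5 + 1 = 4/5, so |x_1 − α| = 4/5.
x_2 − α = −139/155 − (−1) = −139/155 + 1 = 16/155, so |x_2 − α| = 16/155.
|x_1 − α|² = 16/25.
Ratio = (16/155) / (16/25) = 5/31.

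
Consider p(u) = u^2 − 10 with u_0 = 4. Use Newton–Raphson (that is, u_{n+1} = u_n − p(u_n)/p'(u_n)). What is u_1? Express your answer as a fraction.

13/4

p'(u) = 2u.
p(4) = 6, p'(4) = 8, so u_1 = 4 − 6/8 = 13/4.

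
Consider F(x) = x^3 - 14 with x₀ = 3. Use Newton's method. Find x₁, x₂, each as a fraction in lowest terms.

x₁ = 68/27, x₂ = 452213/187272

F'(x) = 3x^2.
F(3) = 13, F'(3) = 27, so x₁ = 3 - 13/27 = 68/27.
F(68/27) = 38870/19683, F'(68/27) = 4624/243, so x₂ = (68/27) - (38870/19683)/(4624/243) = 452213/187272.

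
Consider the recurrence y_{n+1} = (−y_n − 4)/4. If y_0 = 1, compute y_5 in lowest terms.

y_1 = (−1 − 4)/4 = −5/4.
y_2 = (−(−5/4) − 4)/4 = −11/16.
y_3 = (−(−11/16) − 4)/4 = −53/64.
y_4 = (−(−53/64) − 4)/4 = −203/256.
y_5 = (−(−203/256) − 4)/4 = −821/1024.

−821/1024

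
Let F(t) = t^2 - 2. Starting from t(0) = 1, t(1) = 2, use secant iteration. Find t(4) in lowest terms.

F(1) = -1, F(2) = 2. t(2) = 2 - 2·(2 - 1)/(2 - (-1)) = 4/3.
F(2) = 2, F(4/3) = -2/9. t(3) = (4/3) - (-2/9)·((4/3) - 2)/((-2/9) - 2) = 7/5.
F(4/3) = -2/9, F(7/5) = -1/25. t(4) = (7/5) - (-1/25)·((7/5) - (4/3))/((-1/25) - (-2/9)) = 58/41.

58/41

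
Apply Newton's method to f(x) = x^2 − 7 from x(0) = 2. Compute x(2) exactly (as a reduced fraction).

233/88

f'(x) = 2x.
f(2) = −3, f'(2) = 4, so x(1) = 2 − (−3)/4 = 11/4.
f(11/4) = 9/16, f'(11/4) = 11/2, so x(2) = (11/4) − (9/16)/(11/2) = 233/88.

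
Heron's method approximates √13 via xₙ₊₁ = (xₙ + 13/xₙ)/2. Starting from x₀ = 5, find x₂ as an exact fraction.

x₁ = (5 + 13/5)/2 = 19/5.
x₂ = (19/5 + 13/(19/5))/2 = 343/95.

343/95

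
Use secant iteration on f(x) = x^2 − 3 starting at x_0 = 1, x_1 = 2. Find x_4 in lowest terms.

97/56

f(1) = −2, f(2) = 1. x_2 = 2 − 1·(2 − 1)/(1 − (−2)) = 5/3.
f(2) = 1, f(5/3) = −2/9. x_3 = (5/3) − (−2/9)·((5/3) − 2)/((−2/9) − 1) = 19/11.
f(5/3) = −2/9, f(19/11) = −2/121. x_4 = (19/11) − (−2/121)·((19/11) − (5/3))/((−2/121) − (−2/9)) = 97/56.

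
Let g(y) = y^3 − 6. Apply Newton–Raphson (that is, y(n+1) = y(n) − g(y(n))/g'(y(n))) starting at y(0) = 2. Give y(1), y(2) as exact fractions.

y(1) = 11/6, y(2) = 1979/1089

g'(y) = 3y^2.
g(2) = 2, g'(2) = 12, so y(1) = 2 − 2/12 = 11/6.
g(11/6) = 35/216, g'(11/6) = 121/12, so y(2) = (11/6) − (35/216)/(121/12) = 1979/1089.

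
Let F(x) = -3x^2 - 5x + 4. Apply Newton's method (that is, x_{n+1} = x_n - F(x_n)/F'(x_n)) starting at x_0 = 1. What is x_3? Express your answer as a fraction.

5748439/9732107

F'(x) = -6x - 5.
F(1) = -4, F'(1) = -11, so x_1 = 1 - (-4)/(-11) = 7/11.
F(7/11) = -48/121, F'(7/11) = -97/11, so x_2 = (7/11) - (-48/121)/(-97/11) = 631/1067.
F(631/1067) = -6912/1138489, F'(631/1067) = -9121/1067, so x_3 = (631/1067) - (-6912/1138489)/(-9121/1067) = 5748439/9732107.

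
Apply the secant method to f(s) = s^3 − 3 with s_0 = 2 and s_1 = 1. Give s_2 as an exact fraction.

f(2) = 5, f(1) = −2. s_2 = 1 − (−2)·(1 − 2)/((−2) − 5) = 9/7.

9/7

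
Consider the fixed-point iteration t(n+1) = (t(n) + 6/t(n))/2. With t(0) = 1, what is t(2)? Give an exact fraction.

73/28

t(1) = (1 + 6/1)/2 = 7/2.
t(2) = (7/2 + 6/(7/2))/2 = 73/28.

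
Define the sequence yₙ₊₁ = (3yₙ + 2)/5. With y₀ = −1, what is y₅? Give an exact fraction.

2639/3125

y₁ = (3·(−1) + 2)/5 = −1/5.
y₂ = (3·(−1/5) + 2)/5 = 7/25.
y₃ = (3·(7/25) + 2)/5 = 71/125.
y₄ = (3·(71/125) + 2)/5 = 463/625.
y₅ = (3·(463/625) + 2)/5 = 2639/3125.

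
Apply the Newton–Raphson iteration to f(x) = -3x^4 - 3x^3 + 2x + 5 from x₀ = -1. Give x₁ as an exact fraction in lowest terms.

f'(x) = -12x^3 - 9x^2 + 2.
f(-1) = 3, f'(-1) = 5, so x₁ = (-1) - 3/5 = -8/5.

-8/5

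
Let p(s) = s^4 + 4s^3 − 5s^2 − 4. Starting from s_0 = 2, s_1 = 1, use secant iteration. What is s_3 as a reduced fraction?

1031/688

p(2) = 24, p(1) = −4. s_2 = 1 − (−4)·(1 − 2)/((−4) − 24) = 8/7.
p(1) = −4, p(8/7) = −6852/2401. s_3 = (8/7) − (−6852/2401)·((8/7) − 1)/((−6852/2401) − (−4)) = 1031/688.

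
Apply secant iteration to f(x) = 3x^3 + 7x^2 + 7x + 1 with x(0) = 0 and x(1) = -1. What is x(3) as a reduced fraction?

f(0) = 1, f(-1) = -2. x(2) = (-1) - (-2)·((-1) - 0)/((-2) - 1) = -1/3.
f(-1) = -2, f(-1/3) = -2/3. x(3) = (-1/3) - (-2/3)·((-1/3) - (-1))/((-2/3) - (-2)) = 0.

0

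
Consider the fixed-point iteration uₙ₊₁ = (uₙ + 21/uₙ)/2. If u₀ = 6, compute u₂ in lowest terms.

697/152

u₁ = (6 + 21/6)/2 = 19/4.
u₂ = (19/4 + 21/(19/4))/2 = 697/152.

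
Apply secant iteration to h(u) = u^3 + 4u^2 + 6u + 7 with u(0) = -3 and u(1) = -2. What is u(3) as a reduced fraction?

h(-3) = -2, h(-2) = 3. u(2) = (-2) - 3·((-2) - (-3))/(3 - (-2)) = -13/5.
h(-2) = 3, h(-13/5) = 108/125. u(3) = (-13/5) - (108/125)·((-13/5) - (-2))/((108/125) - 3) = -253/89.

-253/89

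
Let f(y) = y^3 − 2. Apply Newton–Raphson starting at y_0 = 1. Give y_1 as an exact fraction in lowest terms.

f'(y) = 3y^2.
f(1) = −1, f'(1) = 3, so y_1 = 1 − (−1)/3 = 4/3.

4/3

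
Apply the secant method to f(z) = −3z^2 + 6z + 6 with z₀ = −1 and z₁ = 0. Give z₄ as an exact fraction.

f(−1) = −3, f(0) = 6. z₂ = 0 − 6·(0 − (−1))/(6 − (−3)) = −2/3.
f(0) = 6, f(−2/3) = 2/3. z₃ = (−2/3) − (2/3)·((−2/3) − 0)/((2/3) − 6) = −3/4.
f(−2/3) = 2/3, f(−3/4) = −3/16. z₄ = (−3/4) − (−3/16)·((−3/4) − (−2/3))/((−3/16) − (2/3)) = −30/41.

−30/41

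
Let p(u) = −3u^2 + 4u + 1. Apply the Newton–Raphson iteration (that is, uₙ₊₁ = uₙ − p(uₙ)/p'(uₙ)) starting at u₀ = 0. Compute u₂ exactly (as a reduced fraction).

p'(u) = −6u + 4.
p(0) = 1, p'(0) = 4, so u₁ = 0 − 1/4 = −1/4.
p(−1/4) = −3/16, p'(−1/4) = 11/2, so u₂ = (−1/4) − (−3/16)/(11/2) = −19/88.

−19/88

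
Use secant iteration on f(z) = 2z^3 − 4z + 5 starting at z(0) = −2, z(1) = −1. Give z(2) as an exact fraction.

−17/10

f(−2) = −3, f(−1) = 7. z(2) = (−1) − 7·((−1) − (−2))/(7 − (−3)) = −17/10.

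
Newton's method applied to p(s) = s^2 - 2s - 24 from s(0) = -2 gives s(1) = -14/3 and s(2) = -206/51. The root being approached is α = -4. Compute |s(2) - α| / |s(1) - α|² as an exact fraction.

s(1) - α = -14/3 - (-4) = -14/3 + 4 = -2/3, so |s(1) - α| = 2/3.
s(2) - α = -206/51 - (-4) = -206/51 + 4 = -2/51, so |s(2) - α| = 2/51.
|s(1) - α|² = 4/9.
Ratio = (2/51) / (4/9) = 3/34.

3/34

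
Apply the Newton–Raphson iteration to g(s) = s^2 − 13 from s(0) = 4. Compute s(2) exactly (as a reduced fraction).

1673/464

g'(s) = 2s.
g(4) = 3, g'(4) = 8, so s(1) = 4 − 3/8 = 29/8.
g(29/8) = 9/64, g'(29/8) = 29/4, so s(2) = (29/8) − (9/64)/(29/4) = 1673/464.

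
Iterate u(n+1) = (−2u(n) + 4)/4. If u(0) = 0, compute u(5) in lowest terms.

u(1) = (−2·0 + 4)/4 = 1.
u(2) = (−2·1 + 4)/4 = 1/2.
u(3) = (−2·(1/2) + 4)/4 = 3/4.
u(4) = (−2·(3/4) + 4)/4 = 5/8.
u(5) = (−2·(5/8) + 4)/4 = 11/16.

11/16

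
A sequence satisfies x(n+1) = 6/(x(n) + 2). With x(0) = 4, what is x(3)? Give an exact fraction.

3/2

x(1) = 6/(4 + 2) = 1.
x(2) = 6/(1 + 2) = 2.
x(3) = 6/(2 + 2) = 3/2.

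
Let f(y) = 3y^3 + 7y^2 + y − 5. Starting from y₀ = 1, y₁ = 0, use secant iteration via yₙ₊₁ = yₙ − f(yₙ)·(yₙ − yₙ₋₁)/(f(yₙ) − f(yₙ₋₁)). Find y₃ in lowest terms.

f(1) = 6, f(0) = −5. y₂ = 0 − (−5)·(0 − 1)/((−5) − 6) = 5/11.
f(0) = −5, f(5/11) = −3750/1331. y₃ = (5/11) − (−3750/1331)·((5/11) − 0)/((−3750/1331) − (−5)) = 605/581.

605/581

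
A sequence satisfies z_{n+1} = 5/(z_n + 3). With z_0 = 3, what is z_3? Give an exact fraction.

115/99

z_1 = 5/(3 + 3) = 5/6.
z_2 = 5/(5/6 + 3) = 30/23.
z_3 = 5/(30/23 + 3) = 115/99.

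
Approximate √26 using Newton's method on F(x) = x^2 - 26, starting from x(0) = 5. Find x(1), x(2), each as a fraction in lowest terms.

x(1) = 51/10, x(2) = 5201/1020

F'(x) = 2x.
F(5) = -1, F'(5) = 10, so x(1) = 5 - (-1)/10 = 51/10.
F(51/10) = 1/100, F'(51/10) = 51/5, so x(2) = (51/10) - (1/100)/(51/5) = 5201/1020.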